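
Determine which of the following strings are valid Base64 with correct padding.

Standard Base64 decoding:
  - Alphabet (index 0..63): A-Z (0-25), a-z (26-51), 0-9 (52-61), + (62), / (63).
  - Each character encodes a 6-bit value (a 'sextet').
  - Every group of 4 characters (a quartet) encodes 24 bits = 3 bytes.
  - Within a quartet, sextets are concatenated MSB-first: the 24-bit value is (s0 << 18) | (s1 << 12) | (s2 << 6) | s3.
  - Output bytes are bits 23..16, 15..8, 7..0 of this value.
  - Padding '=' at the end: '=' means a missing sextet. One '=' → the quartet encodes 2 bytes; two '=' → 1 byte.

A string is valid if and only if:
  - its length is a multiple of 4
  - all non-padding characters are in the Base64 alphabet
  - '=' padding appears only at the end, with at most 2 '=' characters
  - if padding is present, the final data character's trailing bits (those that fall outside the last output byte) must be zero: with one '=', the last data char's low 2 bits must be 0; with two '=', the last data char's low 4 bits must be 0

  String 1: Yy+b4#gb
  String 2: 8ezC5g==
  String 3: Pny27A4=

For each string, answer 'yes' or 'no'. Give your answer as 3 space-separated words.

String 1: 'Yy+b4#gb' → invalid (bad char(s): ['#'])
String 2: '8ezC5g==' → valid
String 3: 'Pny27A4=' → valid

Answer: no yes yes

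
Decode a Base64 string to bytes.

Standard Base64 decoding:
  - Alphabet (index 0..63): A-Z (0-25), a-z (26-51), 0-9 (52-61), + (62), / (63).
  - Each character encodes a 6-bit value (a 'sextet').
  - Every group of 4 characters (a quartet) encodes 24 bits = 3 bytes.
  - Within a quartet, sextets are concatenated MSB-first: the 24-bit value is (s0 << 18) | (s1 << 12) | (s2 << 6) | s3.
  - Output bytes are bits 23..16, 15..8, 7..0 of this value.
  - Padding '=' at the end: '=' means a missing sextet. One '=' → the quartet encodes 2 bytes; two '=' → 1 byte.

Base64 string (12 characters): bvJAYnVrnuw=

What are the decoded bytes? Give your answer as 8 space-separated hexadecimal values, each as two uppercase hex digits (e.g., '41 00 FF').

Answer: 6E F2 40 62 75 6B 9E EC

Derivation:
After char 0 ('b'=27): chars_in_quartet=1 acc=0x1B bytes_emitted=0
After char 1 ('v'=47): chars_in_quartet=2 acc=0x6EF bytes_emitted=0
After char 2 ('J'=9): chars_in_quartet=3 acc=0x1BBC9 bytes_emitted=0
After char 3 ('A'=0): chars_in_quartet=4 acc=0x6EF240 -> emit 6E F2 40, reset; bytes_emitted=3
After char 4 ('Y'=24): chars_in_quartet=1 acc=0x18 bytes_emitted=3
After char 5 ('n'=39): chars_in_quartet=2 acc=0x627 bytes_emitted=3
After char 6 ('V'=21): chars_in_quartet=3 acc=0x189D5 bytes_emitted=3
After char 7 ('r'=43): chars_in_quartet=4 acc=0x62756B -> emit 62 75 6B, reset; bytes_emitted=6
After char 8 ('n'=39): chars_in_quartet=1 acc=0x27 bytes_emitted=6
After char 9 ('u'=46): chars_in_quartet=2 acc=0x9EE bytes_emitted=6
After char 10 ('w'=48): chars_in_quartet=3 acc=0x27BB0 bytes_emitted=6
Padding '=': partial quartet acc=0x27BB0 -> emit 9E EC; bytes_emitted=8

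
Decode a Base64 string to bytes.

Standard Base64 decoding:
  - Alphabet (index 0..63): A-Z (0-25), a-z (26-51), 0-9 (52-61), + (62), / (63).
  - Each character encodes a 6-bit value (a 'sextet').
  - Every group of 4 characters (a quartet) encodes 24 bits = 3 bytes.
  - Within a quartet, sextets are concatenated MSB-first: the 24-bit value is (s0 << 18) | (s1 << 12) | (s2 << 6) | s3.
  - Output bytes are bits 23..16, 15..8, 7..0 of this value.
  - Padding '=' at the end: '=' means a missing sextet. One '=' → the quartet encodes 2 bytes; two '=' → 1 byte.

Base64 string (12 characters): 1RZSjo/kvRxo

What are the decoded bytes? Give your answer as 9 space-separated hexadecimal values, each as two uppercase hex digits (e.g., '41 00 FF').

Answer: D5 16 52 8E 8F E4 BD 1C 68

Derivation:
After char 0 ('1'=53): chars_in_quartet=1 acc=0x35 bytes_emitted=0
After char 1 ('R'=17): chars_in_quartet=2 acc=0xD51 bytes_emitted=0
After char 2 ('Z'=25): chars_in_quartet=3 acc=0x35459 bytes_emitted=0
After char 3 ('S'=18): chars_in_quartet=4 acc=0xD51652 -> emit D5 16 52, reset; bytes_emitted=3
After char 4 ('j'=35): chars_in_quartet=1 acc=0x23 bytes_emitted=3
After char 5 ('o'=40): chars_in_quartet=2 acc=0x8E8 bytes_emitted=3
After char 6 ('/'=63): chars_in_quartet=3 acc=0x23A3F bytes_emitted=3
After char 7 ('k'=36): chars_in_quartet=4 acc=0x8E8FE4 -> emit 8E 8F E4, reset; bytes_emitted=6
After char 8 ('v'=47): chars_in_quartet=1 acc=0x2F bytes_emitted=6
After char 9 ('R'=17): chars_in_quartet=2 acc=0xBD1 bytes_emitted=6
After char 10 ('x'=49): chars_in_quartet=3 acc=0x2F471 bytes_emitted=6
After char 11 ('o'=40): chars_in_quartet=4 acc=0xBD1C68 -> emit BD 1C 68, reset; bytes_emitted=9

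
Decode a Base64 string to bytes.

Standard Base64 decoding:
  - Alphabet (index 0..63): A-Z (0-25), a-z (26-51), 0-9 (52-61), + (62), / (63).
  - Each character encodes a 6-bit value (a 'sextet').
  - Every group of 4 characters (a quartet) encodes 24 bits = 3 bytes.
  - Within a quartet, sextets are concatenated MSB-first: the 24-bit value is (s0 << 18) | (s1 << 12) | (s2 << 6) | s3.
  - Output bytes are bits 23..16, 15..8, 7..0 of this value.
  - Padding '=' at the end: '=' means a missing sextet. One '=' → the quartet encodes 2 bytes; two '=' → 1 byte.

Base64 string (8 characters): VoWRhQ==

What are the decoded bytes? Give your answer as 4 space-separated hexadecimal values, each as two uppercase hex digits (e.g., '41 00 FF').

Answer: 56 85 91 85

Derivation:
After char 0 ('V'=21): chars_in_quartet=1 acc=0x15 bytes_emitted=0
After char 1 ('o'=40): chars_in_quartet=2 acc=0x568 bytes_emitted=0
After char 2 ('W'=22): chars_in_quartet=3 acc=0x15A16 bytes_emitted=0
After char 3 ('R'=17): chars_in_quartet=4 acc=0x568591 -> emit 56 85 91, reset; bytes_emitted=3
After char 4 ('h'=33): chars_in_quartet=1 acc=0x21 bytes_emitted=3
After char 5 ('Q'=16): chars_in_quartet=2 acc=0x850 bytes_emitted=3
Padding '==': partial quartet acc=0x850 -> emit 85; bytes_emitted=4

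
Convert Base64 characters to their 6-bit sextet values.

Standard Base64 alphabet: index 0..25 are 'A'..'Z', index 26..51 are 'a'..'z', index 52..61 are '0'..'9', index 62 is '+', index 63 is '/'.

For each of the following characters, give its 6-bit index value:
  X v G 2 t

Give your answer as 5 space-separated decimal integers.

'X': A..Z range, ord('X') − ord('A') = 23
'v': a..z range, 26 + ord('v') − ord('a') = 47
'G': A..Z range, ord('G') − ord('A') = 6
'2': 0..9 range, 52 + ord('2') − ord('0') = 54
't': a..z range, 26 + ord('t') − ord('a') = 45

Answer: 23 47 6 54 45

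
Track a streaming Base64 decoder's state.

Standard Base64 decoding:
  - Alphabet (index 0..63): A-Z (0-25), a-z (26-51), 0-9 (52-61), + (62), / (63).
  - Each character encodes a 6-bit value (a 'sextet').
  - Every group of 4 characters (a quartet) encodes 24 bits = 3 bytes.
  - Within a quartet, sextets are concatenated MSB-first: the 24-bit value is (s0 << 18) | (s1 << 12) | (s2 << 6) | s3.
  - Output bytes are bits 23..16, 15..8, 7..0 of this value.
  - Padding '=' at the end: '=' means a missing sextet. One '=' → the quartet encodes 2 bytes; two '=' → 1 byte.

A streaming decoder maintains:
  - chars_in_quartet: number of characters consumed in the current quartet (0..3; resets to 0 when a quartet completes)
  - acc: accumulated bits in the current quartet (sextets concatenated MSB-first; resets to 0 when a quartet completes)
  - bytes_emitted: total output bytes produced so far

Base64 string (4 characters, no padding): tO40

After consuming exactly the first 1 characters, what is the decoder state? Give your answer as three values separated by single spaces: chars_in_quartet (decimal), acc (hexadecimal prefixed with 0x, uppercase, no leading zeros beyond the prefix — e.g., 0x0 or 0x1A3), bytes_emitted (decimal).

After char 0 ('t'=45): chars_in_quartet=1 acc=0x2D bytes_emitted=0

Answer: 1 0x2D 0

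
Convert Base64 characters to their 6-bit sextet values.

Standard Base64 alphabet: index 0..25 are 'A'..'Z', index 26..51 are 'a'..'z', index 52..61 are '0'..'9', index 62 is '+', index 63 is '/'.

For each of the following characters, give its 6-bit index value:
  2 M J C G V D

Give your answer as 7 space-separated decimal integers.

Answer: 54 12 9 2 6 21 3

Derivation:
'2': 0..9 range, 52 + ord('2') − ord('0') = 54
'M': A..Z range, ord('M') − ord('A') = 12
'J': A..Z range, ord('J') − ord('A') = 9
'C': A..Z range, ord('C') − ord('A') = 2
'G': A..Z range, ord('G') − ord('A') = 6
'V': A..Z range, ord('V') − ord('A') = 21
'D': A..Z range, ord('D') − ord('A') = 3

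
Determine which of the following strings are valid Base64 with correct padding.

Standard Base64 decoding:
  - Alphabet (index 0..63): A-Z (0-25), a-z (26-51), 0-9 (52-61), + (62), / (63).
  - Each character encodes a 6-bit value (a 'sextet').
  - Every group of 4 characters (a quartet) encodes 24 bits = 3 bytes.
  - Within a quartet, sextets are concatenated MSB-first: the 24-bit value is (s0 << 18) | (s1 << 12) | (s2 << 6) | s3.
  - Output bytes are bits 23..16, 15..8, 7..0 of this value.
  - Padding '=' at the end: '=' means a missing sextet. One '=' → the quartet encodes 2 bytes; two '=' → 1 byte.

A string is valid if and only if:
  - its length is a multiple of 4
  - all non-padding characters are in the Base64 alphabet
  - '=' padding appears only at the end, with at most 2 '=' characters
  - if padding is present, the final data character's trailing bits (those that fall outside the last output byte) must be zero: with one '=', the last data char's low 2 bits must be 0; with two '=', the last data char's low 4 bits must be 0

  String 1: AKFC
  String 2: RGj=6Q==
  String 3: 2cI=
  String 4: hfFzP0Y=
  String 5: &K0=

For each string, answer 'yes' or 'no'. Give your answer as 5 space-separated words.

Answer: yes no yes yes no

Derivation:
String 1: 'AKFC' → valid
String 2: 'RGj=6Q==' → invalid (bad char(s): ['=']; '=' in middle)
String 3: '2cI=' → valid
String 4: 'hfFzP0Y=' → valid
String 5: '&K0=' → invalid (bad char(s): ['&'])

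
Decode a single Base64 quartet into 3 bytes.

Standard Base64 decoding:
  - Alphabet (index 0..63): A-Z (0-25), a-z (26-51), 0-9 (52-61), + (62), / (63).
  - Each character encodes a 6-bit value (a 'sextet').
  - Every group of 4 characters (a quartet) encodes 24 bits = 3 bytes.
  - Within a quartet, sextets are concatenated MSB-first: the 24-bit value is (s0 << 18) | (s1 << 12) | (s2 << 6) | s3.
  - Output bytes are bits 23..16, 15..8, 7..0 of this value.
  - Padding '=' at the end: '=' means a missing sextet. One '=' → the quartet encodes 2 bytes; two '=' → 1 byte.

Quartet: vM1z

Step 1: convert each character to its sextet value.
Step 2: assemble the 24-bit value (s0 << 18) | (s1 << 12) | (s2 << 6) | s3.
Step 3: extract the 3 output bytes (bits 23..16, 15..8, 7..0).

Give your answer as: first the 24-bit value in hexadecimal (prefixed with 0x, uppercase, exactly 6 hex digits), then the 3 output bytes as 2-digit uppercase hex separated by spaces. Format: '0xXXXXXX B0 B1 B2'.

Sextets: v=47, M=12, 1=53, z=51
24-bit: (47<<18) | (12<<12) | (53<<6) | 51
      = 0xBC0000 | 0x00C000 | 0x000D40 | 0x000033
      = 0xBCCD73
Bytes: (v>>16)&0xFF=BC, (v>>8)&0xFF=CD, v&0xFF=73

Answer: 0xBCCD73 BC CD 73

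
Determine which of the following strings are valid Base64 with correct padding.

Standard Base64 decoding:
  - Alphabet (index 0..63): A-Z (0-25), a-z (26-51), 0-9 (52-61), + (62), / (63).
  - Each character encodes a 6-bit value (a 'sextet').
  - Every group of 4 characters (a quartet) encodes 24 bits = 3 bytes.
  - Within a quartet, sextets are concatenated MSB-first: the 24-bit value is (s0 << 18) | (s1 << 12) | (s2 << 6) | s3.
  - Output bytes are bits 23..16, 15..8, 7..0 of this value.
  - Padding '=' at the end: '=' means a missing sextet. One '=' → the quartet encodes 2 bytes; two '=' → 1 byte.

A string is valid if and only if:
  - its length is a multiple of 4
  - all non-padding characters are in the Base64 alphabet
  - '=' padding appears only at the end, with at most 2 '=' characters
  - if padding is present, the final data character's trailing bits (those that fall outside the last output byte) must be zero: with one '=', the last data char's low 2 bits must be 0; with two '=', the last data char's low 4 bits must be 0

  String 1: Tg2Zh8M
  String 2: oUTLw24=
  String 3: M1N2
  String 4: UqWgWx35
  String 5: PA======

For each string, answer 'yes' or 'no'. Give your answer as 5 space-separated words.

String 1: 'Tg2Zh8M' → invalid (len=7 not mult of 4)
String 2: 'oUTLw24=' → valid
String 3: 'M1N2' → valid
String 4: 'UqWgWx35' → valid
String 5: 'PA======' → invalid (6 pad chars (max 2))

Answer: no yes yes yes no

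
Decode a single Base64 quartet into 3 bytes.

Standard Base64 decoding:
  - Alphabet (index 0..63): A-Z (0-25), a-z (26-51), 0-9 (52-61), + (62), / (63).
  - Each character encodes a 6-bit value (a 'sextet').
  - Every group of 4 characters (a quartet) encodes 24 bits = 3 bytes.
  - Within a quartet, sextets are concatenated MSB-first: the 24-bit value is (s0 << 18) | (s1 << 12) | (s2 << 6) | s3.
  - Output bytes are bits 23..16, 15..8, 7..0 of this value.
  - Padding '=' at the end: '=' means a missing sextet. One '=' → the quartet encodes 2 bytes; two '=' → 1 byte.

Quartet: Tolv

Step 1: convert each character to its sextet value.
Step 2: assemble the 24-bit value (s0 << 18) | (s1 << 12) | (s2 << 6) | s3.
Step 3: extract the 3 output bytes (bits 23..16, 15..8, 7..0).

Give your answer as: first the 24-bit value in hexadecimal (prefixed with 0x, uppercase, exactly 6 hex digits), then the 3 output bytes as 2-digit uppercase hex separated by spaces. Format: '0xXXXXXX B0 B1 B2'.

Sextets: T=19, o=40, l=37, v=47
24-bit: (19<<18) | (40<<12) | (37<<6) | 47
      = 0x4C0000 | 0x028000 | 0x000940 | 0x00002F
      = 0x4E896F
Bytes: (v>>16)&0xFF=4E, (v>>8)&0xFF=89, v&0xFF=6F

Answer: 0x4E896F 4E 89 6F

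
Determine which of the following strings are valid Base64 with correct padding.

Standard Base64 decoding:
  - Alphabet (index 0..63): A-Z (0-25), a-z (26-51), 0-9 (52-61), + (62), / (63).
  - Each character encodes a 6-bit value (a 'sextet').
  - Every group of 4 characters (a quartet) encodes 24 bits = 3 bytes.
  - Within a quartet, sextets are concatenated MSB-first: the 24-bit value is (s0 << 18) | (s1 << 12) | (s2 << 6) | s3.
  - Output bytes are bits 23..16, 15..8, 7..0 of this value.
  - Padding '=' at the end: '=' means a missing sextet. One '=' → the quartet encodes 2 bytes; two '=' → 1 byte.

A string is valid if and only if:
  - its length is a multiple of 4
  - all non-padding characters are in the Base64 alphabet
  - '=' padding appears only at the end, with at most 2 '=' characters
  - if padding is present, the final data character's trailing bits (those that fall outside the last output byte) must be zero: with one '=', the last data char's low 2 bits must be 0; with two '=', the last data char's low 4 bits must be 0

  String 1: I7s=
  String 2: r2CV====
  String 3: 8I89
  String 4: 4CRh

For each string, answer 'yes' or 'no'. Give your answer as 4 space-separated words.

String 1: 'I7s=' → valid
String 2: 'r2CV====' → invalid (4 pad chars (max 2))
String 3: '8I89' → valid
String 4: '4CRh' → valid

Answer: yes no yes yes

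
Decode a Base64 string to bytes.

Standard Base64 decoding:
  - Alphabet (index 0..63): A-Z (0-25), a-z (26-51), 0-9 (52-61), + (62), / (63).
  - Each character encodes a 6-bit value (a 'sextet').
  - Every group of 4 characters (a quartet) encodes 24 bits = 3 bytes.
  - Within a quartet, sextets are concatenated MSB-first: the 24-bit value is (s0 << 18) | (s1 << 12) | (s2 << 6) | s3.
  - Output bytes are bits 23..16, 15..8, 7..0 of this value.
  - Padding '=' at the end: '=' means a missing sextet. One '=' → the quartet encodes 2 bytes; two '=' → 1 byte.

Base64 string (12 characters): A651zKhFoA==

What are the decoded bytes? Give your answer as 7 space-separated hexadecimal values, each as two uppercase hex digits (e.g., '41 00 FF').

After char 0 ('A'=0): chars_in_quartet=1 acc=0x0 bytes_emitted=0
After char 1 ('6'=58): chars_in_quartet=2 acc=0x3A bytes_emitted=0
After char 2 ('5'=57): chars_in_quartet=3 acc=0xEB9 bytes_emitted=0
After char 3 ('1'=53): chars_in_quartet=4 acc=0x3AE75 -> emit 03 AE 75, reset; bytes_emitted=3
After char 4 ('z'=51): chars_in_quartet=1 acc=0x33 bytes_emitted=3
After char 5 ('K'=10): chars_in_quartet=2 acc=0xCCA bytes_emitted=3
After char 6 ('h'=33): chars_in_quartet=3 acc=0x332A1 bytes_emitted=3
After char 7 ('F'=5): chars_in_quartet=4 acc=0xCCA845 -> emit CC A8 45, reset; bytes_emitted=6
After char 8 ('o'=40): chars_in_quartet=1 acc=0x28 bytes_emitted=6
After char 9 ('A'=0): chars_in_quartet=2 acc=0xA00 bytes_emitted=6
Padding '==': partial quartet acc=0xA00 -> emit A0; bytes_emitted=7

Answer: 03 AE 75 CC A8 45 A0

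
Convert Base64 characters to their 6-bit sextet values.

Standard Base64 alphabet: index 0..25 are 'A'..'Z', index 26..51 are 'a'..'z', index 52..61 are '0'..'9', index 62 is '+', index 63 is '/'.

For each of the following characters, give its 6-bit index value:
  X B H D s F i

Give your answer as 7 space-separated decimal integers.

'X': A..Z range, ord('X') − ord('A') = 23
'B': A..Z range, ord('B') − ord('A') = 1
'H': A..Z range, ord('H') − ord('A') = 7
'D': A..Z range, ord('D') − ord('A') = 3
's': a..z range, 26 + ord('s') − ord('a') = 44
'F': A..Z range, ord('F') − ord('A') = 5
'i': a..z range, 26 + ord('i') − ord('a') = 34

Answer: 23 1 7 3 44 5 34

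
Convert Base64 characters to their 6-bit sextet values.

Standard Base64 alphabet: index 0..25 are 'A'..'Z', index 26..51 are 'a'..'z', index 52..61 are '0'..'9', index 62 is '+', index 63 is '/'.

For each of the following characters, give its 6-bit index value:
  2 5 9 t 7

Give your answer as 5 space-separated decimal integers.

'2': 0..9 range, 52 + ord('2') − ord('0') = 54
'5': 0..9 range, 52 + ord('5') − ord('0') = 57
'9': 0..9 range, 52 + ord('9') − ord('0') = 61
't': a..z range, 26 + ord('t') − ord('a') = 45
'7': 0..9 range, 52 + ord('7') − ord('0') = 59

Answer: 54 57 61 45 59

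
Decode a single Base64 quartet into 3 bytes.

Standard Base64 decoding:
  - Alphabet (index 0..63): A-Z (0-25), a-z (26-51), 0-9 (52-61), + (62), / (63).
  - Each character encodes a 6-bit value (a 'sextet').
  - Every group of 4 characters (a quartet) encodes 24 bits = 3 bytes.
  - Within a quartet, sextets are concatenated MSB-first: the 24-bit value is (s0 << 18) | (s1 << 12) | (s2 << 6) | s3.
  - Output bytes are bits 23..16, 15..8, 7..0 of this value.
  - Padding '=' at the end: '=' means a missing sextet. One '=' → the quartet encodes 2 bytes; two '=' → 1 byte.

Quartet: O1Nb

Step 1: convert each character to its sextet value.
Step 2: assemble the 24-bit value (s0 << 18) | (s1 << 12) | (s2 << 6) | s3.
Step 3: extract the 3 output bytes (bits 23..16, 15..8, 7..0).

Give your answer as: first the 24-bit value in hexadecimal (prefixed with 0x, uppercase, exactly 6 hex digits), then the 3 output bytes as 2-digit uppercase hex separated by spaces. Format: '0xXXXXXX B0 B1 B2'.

Sextets: O=14, 1=53, N=13, b=27
24-bit: (14<<18) | (53<<12) | (13<<6) | 27
      = 0x380000 | 0x035000 | 0x000340 | 0x00001B
      = 0x3B535B
Bytes: (v>>16)&0xFF=3B, (v>>8)&0xFF=53, v&0xFF=5B

Answer: 0x3B535B 3B 53 5B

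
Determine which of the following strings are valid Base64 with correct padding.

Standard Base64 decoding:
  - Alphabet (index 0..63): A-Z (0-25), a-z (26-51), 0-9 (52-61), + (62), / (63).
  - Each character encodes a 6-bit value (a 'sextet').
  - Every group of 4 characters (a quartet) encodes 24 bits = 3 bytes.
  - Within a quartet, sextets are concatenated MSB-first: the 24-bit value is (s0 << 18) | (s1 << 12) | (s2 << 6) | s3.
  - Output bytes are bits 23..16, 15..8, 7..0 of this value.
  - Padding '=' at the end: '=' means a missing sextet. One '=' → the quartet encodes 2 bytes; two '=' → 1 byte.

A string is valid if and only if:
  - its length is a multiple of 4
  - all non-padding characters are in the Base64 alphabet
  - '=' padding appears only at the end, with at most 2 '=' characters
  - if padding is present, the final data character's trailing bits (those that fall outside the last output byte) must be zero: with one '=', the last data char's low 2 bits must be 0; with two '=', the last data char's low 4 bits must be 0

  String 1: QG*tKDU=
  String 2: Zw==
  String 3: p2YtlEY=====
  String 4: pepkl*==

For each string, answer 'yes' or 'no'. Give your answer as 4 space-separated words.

String 1: 'QG*tKDU=' → invalid (bad char(s): ['*'])
String 2: 'Zw==' → valid
String 3: 'p2YtlEY=====' → invalid (5 pad chars (max 2))
String 4: 'pepkl*==' → invalid (bad char(s): ['*'])

Answer: no yes no no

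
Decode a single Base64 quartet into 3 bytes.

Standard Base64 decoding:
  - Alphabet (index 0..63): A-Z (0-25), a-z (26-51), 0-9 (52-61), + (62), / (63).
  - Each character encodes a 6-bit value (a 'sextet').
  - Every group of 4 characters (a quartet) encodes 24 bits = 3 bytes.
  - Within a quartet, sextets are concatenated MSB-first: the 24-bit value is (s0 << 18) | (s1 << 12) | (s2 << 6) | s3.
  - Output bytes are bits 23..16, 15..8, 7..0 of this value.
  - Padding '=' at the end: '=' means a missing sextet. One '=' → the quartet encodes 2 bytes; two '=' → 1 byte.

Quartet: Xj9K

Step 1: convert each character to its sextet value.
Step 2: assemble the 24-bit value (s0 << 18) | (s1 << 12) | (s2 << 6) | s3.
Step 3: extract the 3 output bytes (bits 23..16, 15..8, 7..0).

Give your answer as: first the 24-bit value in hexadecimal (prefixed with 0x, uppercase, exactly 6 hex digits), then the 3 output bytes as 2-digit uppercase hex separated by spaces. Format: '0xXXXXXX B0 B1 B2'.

Sextets: X=23, j=35, 9=61, K=10
24-bit: (23<<18) | (35<<12) | (61<<6) | 10
      = 0x5C0000 | 0x023000 | 0x000F40 | 0x00000A
      = 0x5E3F4A
Bytes: (v>>16)&0xFF=5E, (v>>8)&0xFF=3F, v&0xFF=4A

Answer: 0x5E3F4A 5E 3F 4A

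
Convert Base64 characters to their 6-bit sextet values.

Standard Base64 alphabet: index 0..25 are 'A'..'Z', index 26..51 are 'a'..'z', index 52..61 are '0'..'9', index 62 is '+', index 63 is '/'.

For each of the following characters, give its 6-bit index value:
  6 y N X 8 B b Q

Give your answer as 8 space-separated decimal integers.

Answer: 58 50 13 23 60 1 27 16

Derivation:
'6': 0..9 range, 52 + ord('6') − ord('0') = 58
'y': a..z range, 26 + ord('y') − ord('a') = 50
'N': A..Z range, ord('N') − ord('A') = 13
'X': A..Z range, ord('X') − ord('A') = 23
'8': 0..9 range, 52 + ord('8') − ord('0') = 60
'B': A..Z range, ord('B') − ord('A') = 1
'b': a..z range, 26 + ord('b') − ord('a') = 27
'Q': A..Z range, ord('Q') − ord('A') = 16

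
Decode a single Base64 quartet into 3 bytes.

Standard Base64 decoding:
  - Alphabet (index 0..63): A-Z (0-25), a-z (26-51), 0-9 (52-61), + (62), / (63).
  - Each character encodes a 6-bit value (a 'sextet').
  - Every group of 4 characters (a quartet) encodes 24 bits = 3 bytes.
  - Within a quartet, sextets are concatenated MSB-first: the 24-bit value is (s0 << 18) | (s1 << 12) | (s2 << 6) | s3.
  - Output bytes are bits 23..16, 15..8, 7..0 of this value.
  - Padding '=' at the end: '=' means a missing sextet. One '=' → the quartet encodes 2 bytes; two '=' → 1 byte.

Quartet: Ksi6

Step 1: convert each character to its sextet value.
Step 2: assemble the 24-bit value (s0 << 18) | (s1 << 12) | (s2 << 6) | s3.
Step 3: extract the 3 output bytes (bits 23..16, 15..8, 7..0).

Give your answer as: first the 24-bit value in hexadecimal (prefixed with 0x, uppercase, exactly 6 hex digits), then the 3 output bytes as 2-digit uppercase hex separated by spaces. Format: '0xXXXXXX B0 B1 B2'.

Sextets: K=10, s=44, i=34, 6=58
24-bit: (10<<18) | (44<<12) | (34<<6) | 58
      = 0x280000 | 0x02C000 | 0x000880 | 0x00003A
      = 0x2AC8BA
Bytes: (v>>16)&0xFF=2A, (v>>8)&0xFF=C8, v&0xFF=BA

Answer: 0x2AC8BA 2A C8 BA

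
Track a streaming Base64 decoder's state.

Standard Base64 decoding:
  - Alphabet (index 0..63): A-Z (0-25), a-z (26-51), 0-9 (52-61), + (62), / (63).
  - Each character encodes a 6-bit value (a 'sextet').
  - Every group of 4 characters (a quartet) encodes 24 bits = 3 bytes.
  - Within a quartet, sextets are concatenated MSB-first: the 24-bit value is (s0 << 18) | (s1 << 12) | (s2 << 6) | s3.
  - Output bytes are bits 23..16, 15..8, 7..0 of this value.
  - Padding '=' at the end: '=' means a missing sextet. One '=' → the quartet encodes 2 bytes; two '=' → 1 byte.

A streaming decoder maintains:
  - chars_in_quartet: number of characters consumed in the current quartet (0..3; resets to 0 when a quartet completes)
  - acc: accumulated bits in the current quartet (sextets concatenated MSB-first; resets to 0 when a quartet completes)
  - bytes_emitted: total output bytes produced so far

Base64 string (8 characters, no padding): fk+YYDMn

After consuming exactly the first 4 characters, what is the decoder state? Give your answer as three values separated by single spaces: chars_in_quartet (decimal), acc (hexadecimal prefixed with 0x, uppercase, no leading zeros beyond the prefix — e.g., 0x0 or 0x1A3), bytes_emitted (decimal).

Answer: 0 0x0 3

Derivation:
After char 0 ('f'=31): chars_in_quartet=1 acc=0x1F bytes_emitted=0
After char 1 ('k'=36): chars_in_quartet=2 acc=0x7E4 bytes_emitted=0
After char 2 ('+'=62): chars_in_quartet=3 acc=0x1F93E bytes_emitted=0
After char 3 ('Y'=24): chars_in_quartet=4 acc=0x7E4F98 -> emit 7E 4F 98, reset; bytes_emitted=3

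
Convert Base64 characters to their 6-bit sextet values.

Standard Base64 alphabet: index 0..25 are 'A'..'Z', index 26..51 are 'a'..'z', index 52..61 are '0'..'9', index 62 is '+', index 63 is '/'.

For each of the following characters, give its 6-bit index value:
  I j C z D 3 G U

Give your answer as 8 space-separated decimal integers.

Answer: 8 35 2 51 3 55 6 20

Derivation:
'I': A..Z range, ord('I') − ord('A') = 8
'j': a..z range, 26 + ord('j') − ord('a') = 35
'C': A..Z range, ord('C') − ord('A') = 2
'z': a..z range, 26 + ord('z') − ord('a') = 51
'D': A..Z range, ord('D') − ord('A') = 3
'3': 0..9 range, 52 + ord('3') − ord('0') = 55
'G': A..Z range, ord('G') − ord('A') = 6
'U': A..Z range, ord('U') − ord('A') = 20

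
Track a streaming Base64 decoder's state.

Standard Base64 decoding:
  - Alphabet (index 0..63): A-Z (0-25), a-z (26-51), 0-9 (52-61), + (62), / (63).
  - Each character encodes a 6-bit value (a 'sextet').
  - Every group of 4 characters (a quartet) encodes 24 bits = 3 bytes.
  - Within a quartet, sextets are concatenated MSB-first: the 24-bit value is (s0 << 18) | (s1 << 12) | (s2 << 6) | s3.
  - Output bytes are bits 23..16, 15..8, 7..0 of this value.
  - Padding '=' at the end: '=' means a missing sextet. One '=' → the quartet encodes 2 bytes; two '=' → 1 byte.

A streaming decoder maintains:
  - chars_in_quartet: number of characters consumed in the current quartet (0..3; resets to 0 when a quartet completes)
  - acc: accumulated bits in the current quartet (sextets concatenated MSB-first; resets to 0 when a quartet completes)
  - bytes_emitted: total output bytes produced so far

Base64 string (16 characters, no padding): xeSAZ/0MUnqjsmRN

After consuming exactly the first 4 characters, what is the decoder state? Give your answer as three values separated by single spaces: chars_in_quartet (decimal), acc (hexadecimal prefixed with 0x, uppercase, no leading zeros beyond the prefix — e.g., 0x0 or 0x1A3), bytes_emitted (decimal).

Answer: 0 0x0 3

Derivation:
After char 0 ('x'=49): chars_in_quartet=1 acc=0x31 bytes_emitted=0
After char 1 ('e'=30): chars_in_quartet=2 acc=0xC5E bytes_emitted=0
After char 2 ('S'=18): chars_in_quartet=3 acc=0x31792 bytes_emitted=0
After char 3 ('A'=0): chars_in_quartet=4 acc=0xC5E480 -> emit C5 E4 80, reset; bytes_emitted=3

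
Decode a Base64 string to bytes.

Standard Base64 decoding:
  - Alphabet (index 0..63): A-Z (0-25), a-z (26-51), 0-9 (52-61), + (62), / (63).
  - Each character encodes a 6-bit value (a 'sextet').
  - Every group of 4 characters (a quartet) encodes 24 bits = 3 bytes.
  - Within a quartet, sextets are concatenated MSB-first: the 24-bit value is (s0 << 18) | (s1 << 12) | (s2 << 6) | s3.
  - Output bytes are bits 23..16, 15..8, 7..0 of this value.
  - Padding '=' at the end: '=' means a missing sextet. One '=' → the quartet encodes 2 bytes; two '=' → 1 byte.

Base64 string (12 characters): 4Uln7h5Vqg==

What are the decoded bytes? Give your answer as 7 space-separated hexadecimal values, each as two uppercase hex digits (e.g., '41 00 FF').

After char 0 ('4'=56): chars_in_quartet=1 acc=0x38 bytes_emitted=0
After char 1 ('U'=20): chars_in_quartet=2 acc=0xE14 bytes_emitted=0
After char 2 ('l'=37): chars_in_quartet=3 acc=0x38525 bytes_emitted=0
After char 3 ('n'=39): chars_in_quartet=4 acc=0xE14967 -> emit E1 49 67, reset; bytes_emitted=3
After char 4 ('7'=59): chars_in_quartet=1 acc=0x3B bytes_emitted=3
After char 5 ('h'=33): chars_in_quartet=2 acc=0xEE1 bytes_emitted=3
After char 6 ('5'=57): chars_in_quartet=3 acc=0x3B879 bytes_emitted=3
After char 7 ('V'=21): chars_in_quartet=4 acc=0xEE1E55 -> emit EE 1E 55, reset; bytes_emitted=6
After char 8 ('q'=42): chars_in_quartet=1 acc=0x2A bytes_emitted=6
After char 9 ('g'=32): chars_in_quartet=2 acc=0xAA0 bytes_emitted=6
Padding '==': partial quartet acc=0xAA0 -> emit AA; bytes_emitted=7

Answer: E1 49 67 EE 1E 55 AA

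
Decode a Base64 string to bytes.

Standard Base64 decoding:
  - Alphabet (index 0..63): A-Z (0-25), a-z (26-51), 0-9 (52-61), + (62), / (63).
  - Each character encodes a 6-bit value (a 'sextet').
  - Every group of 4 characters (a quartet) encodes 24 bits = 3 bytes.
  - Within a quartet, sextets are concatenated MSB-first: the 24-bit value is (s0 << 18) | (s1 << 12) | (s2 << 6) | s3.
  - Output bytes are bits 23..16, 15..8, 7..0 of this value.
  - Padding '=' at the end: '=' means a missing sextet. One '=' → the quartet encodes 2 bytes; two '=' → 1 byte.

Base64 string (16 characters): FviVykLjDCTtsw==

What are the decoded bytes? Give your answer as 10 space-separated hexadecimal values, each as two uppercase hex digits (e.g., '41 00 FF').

Answer: 16 F8 95 CA 42 E3 0C 24 ED B3

Derivation:
After char 0 ('F'=5): chars_in_quartet=1 acc=0x5 bytes_emitted=0
After char 1 ('v'=47): chars_in_quartet=2 acc=0x16F bytes_emitted=0
After char 2 ('i'=34): chars_in_quartet=3 acc=0x5BE2 bytes_emitted=0
After char 3 ('V'=21): chars_in_quartet=4 acc=0x16F895 -> emit 16 F8 95, reset; bytes_emitted=3
After char 4 ('y'=50): chars_in_quartet=1 acc=0x32 bytes_emitted=3
After char 5 ('k'=36): chars_in_quartet=2 acc=0xCA4 bytes_emitted=3
After char 6 ('L'=11): chars_in_quartet=3 acc=0x3290B bytes_emitted=3
After char 7 ('j'=35): chars_in_quartet=4 acc=0xCA42E3 -> emit CA 42 E3, reset; bytes_emitted=6
After char 8 ('D'=3): chars_in_quartet=1 acc=0x3 bytes_emitted=6
After char 9 ('C'=2): chars_in_quartet=2 acc=0xC2 bytes_emitted=6
After char 10 ('T'=19): chars_in_quartet=3 acc=0x3093 bytes_emitted=6
After char 11 ('t'=45): chars_in_quartet=4 acc=0xC24ED -> emit 0C 24 ED, reset; bytes_emitted=9
After char 12 ('s'=44): chars_in_quartet=1 acc=0x2C bytes_emitted=9
After char 13 ('w'=48): chars_in_quartet=2 acc=0xB30 bytes_emitted=9
Padding '==': partial quartet acc=0xB30 -> emit B3; bytes_emitted=10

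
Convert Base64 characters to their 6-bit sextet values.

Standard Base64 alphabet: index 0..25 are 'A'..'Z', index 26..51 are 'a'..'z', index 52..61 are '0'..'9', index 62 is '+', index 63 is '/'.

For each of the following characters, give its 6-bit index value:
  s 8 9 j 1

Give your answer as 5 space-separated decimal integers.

's': a..z range, 26 + ord('s') − ord('a') = 44
'8': 0..9 range, 52 + ord('8') − ord('0') = 60
'9': 0..9 range, 52 + ord('9') − ord('0') = 61
'j': a..z range, 26 + ord('j') − ord('a') = 35
'1': 0..9 range, 52 + ord('1') − ord('0') = 53

Answer: 44 60 61 35 53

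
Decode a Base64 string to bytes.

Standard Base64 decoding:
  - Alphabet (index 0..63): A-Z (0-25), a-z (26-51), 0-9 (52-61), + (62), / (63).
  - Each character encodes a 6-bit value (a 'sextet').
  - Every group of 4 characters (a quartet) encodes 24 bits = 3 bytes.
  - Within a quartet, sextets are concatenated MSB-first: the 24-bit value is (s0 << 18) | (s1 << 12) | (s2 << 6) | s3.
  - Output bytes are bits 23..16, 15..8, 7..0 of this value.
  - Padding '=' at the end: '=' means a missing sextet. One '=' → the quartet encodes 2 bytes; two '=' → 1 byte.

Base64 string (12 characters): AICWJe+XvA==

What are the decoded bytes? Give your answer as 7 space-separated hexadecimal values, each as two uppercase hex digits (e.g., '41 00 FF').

Answer: 00 80 96 25 EF 97 BC

Derivation:
After char 0 ('A'=0): chars_in_quartet=1 acc=0x0 bytes_emitted=0
After char 1 ('I'=8): chars_in_quartet=2 acc=0x8 bytes_emitted=0
After char 2 ('C'=2): chars_in_quartet=3 acc=0x202 bytes_emitted=0
After char 3 ('W'=22): chars_in_quartet=4 acc=0x8096 -> emit 00 80 96, reset; bytes_emitted=3
After char 4 ('J'=9): chars_in_quartet=1 acc=0x9 bytes_emitted=3
After char 5 ('e'=30): chars_in_quartet=2 acc=0x25E bytes_emitted=3
After char 6 ('+'=62): chars_in_quartet=3 acc=0x97BE bytes_emitted=3
After char 7 ('X'=23): chars_in_quartet=4 acc=0x25EF97 -> emit 25 EF 97, reset; bytes_emitted=6
After char 8 ('v'=47): chars_in_quartet=1 acc=0x2F bytes_emitted=6
After char 9 ('A'=0): chars_in_quartet=2 acc=0xBC0 bytes_emitted=6
Padding '==': partial quartet acc=0xBC0 -> emit BC; bytes_emitted=7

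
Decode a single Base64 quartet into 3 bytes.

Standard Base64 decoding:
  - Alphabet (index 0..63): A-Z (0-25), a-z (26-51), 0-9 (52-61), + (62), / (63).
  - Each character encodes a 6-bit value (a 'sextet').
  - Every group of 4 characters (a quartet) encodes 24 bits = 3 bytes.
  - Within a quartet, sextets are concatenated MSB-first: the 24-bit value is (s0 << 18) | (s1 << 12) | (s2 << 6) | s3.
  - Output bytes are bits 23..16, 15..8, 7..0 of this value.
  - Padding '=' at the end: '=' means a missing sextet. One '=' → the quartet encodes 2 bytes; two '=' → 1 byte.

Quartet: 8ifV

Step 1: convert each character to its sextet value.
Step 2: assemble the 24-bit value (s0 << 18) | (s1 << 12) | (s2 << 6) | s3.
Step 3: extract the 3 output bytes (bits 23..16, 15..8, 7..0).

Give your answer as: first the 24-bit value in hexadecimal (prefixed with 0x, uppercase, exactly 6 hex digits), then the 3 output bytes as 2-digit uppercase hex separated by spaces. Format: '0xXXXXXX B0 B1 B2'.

Sextets: 8=60, i=34, f=31, V=21
24-bit: (60<<18) | (34<<12) | (31<<6) | 21
      = 0xF00000 | 0x022000 | 0x0007C0 | 0x000015
      = 0xF227D5
Bytes: (v>>16)&0xFF=F2, (v>>8)&0xFF=27, v&0xFF=D5

Answer: 0xF227D5 F2 27 D5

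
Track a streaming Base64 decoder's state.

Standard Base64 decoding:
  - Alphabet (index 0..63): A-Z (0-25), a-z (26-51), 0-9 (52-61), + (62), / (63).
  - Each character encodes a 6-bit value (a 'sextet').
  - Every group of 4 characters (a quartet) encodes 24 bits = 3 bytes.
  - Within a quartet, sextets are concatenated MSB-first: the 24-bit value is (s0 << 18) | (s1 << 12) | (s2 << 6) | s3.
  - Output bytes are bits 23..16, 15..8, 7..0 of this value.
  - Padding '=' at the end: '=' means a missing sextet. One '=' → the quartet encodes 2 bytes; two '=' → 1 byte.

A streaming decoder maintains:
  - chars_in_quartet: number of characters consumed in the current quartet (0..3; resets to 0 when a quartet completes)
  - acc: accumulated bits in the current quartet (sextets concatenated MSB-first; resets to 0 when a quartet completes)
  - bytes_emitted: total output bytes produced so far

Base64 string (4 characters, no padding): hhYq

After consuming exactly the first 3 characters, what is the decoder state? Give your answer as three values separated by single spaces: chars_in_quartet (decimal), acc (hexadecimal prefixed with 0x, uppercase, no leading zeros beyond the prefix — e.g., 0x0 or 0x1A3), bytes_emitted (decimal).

Answer: 3 0x21858 0

Derivation:
After char 0 ('h'=33): chars_in_quartet=1 acc=0x21 bytes_emitted=0
After char 1 ('h'=33): chars_in_quartet=2 acc=0x861 bytes_emitted=0
After char 2 ('Y'=24): chars_in_quartet=3 acc=0x21858 bytes_emitted=0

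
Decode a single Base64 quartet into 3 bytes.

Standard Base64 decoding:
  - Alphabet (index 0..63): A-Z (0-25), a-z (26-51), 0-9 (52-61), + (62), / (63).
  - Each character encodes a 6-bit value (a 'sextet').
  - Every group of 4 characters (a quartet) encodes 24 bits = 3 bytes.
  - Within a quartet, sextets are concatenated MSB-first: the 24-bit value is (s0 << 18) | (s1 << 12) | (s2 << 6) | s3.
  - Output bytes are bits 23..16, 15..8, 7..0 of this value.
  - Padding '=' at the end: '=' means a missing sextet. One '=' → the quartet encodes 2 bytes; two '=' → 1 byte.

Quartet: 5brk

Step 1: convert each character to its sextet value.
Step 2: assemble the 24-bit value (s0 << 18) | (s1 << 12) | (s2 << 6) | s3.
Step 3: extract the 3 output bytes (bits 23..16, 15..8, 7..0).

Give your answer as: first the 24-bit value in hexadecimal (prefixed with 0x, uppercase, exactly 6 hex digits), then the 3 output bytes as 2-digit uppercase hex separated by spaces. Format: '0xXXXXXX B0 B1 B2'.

Answer: 0xE5BAE4 E5 BA E4

Derivation:
Sextets: 5=57, b=27, r=43, k=36
24-bit: (57<<18) | (27<<12) | (43<<6) | 36
      = 0xE40000 | 0x01B000 | 0x000AC0 | 0x000024
      = 0xE5BAE4
Bytes: (v>>16)&0xFF=E5, (v>>8)&0xFF=BA, v&0xFF=E4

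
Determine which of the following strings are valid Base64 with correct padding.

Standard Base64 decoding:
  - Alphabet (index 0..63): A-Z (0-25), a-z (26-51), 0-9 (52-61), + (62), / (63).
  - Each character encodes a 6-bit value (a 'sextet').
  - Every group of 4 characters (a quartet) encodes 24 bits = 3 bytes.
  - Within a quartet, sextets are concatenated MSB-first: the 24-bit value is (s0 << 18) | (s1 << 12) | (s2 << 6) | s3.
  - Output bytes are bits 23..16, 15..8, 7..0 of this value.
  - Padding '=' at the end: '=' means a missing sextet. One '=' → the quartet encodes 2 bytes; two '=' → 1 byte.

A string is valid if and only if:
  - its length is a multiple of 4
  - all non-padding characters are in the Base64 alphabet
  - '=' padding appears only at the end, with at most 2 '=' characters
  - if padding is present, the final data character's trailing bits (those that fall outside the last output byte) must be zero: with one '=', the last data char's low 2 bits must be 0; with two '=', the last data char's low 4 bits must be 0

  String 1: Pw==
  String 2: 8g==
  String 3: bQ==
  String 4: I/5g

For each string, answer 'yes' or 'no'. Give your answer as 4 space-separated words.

String 1: 'Pw==' → valid
String 2: '8g==' → valid
String 3: 'bQ==' → valid
String 4: 'I/5g' → valid

Answer: yes yes yes yes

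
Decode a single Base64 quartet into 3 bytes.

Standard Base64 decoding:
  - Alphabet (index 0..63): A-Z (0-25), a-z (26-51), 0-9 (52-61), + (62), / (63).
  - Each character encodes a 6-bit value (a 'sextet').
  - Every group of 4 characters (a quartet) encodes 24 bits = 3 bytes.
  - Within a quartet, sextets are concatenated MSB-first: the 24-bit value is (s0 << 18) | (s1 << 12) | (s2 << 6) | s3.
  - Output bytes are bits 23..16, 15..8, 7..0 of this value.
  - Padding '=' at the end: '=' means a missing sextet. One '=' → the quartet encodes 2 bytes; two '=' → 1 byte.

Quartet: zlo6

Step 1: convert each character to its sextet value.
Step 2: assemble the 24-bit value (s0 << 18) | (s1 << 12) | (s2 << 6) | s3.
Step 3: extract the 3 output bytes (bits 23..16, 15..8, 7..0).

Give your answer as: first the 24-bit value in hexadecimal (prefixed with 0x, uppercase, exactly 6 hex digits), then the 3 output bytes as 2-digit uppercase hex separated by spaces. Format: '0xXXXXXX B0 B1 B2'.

Sextets: z=51, l=37, o=40, 6=58
24-bit: (51<<18) | (37<<12) | (40<<6) | 58
      = 0xCC0000 | 0x025000 | 0x000A00 | 0x00003A
      = 0xCE5A3A
Bytes: (v>>16)&0xFF=CE, (v>>8)&0xFF=5A, v&0xFF=3A

Answer: 0xCE5A3A CE 5A 3A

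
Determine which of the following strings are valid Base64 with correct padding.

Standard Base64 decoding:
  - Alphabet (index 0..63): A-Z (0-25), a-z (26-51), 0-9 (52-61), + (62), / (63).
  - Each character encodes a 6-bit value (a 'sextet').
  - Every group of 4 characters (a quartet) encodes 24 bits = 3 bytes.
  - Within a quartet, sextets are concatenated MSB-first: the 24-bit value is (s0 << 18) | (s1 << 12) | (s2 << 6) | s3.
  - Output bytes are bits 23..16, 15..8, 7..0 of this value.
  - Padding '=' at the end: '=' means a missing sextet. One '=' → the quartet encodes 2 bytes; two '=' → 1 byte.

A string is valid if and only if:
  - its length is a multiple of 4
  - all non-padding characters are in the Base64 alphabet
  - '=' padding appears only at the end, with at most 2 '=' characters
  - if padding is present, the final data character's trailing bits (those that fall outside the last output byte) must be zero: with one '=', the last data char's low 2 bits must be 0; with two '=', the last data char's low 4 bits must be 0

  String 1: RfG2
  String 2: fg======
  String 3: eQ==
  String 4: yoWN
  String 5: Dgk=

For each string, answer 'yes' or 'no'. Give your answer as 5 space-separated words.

Answer: yes no yes yes yes

Derivation:
String 1: 'RfG2' → valid
String 2: 'fg======' → invalid (6 pad chars (max 2))
String 3: 'eQ==' → valid
String 4: 'yoWN' → valid
String 5: 'Dgk=' → valid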